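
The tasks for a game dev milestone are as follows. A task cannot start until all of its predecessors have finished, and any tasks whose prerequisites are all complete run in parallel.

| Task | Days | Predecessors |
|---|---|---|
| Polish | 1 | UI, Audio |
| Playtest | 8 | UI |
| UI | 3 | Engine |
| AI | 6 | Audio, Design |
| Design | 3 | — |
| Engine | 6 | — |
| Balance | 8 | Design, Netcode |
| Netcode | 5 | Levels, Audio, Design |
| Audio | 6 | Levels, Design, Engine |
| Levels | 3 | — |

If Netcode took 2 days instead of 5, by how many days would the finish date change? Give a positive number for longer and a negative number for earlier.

-3

As given, the longest chain is Engine→Audio→Netcode→Balance = 6+6+5+8 = 25, so the finish is 25 days.
Netcode lies on that path, so at 2 days the path becomes 22 days.
That remains the longest chain; total 22 days.
Change in finish: 22 − 25 = -3 days.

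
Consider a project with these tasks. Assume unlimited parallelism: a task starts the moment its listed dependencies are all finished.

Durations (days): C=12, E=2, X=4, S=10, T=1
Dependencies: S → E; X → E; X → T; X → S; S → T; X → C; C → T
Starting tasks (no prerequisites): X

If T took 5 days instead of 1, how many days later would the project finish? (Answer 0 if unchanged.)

4

As given, the longest chain is X→C→T = 4+12+1 = 17, so the finish is 17 days.
T lies on that path, so at 5 days the path becomes 21 days.
No other chain overtakes it, so the finish is 21 days.
Change in finish: 21 − 17 = +4 days.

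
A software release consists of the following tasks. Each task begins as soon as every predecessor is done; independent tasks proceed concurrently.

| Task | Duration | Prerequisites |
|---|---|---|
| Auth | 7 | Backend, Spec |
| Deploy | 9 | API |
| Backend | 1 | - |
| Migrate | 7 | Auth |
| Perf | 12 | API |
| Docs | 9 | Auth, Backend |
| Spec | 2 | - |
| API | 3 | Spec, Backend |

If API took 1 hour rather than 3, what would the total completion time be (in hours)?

18

Actual critical path: Spec→Auth→Docs = 2+7+9 = 18 ⇒ 18 hours.
API is off the critical path — its longest chain is 17 hours, giving 1 of slack.
No other chain overtakes it, so the finish is 18 hours.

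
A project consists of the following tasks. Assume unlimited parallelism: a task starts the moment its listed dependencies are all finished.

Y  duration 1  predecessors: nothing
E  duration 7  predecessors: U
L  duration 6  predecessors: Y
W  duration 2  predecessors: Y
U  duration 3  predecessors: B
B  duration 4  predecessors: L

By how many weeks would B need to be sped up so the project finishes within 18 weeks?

3

Current finish: 21 weeks; target: 18.
B is on every critical path, so each week cut from B cuts the finish by one (this holds down to a finish of 18).
Need 21 − 18 = 3 weeks off B → B becomes 1 week, finish becomes 18.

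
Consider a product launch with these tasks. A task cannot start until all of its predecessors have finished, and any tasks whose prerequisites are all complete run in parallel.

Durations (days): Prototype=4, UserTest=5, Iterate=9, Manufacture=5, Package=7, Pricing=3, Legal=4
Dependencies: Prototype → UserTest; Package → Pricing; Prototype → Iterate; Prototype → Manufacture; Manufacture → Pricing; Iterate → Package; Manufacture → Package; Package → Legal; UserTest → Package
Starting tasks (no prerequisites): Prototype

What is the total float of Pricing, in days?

Critical path: Prototype→Iterate→Package→Legal = 4+9+7+4 = 24, so the finish is 24 days.
The longest chain containing Pricing totals 23 days.
Slack of Pricing = 21 − 20 = 1 day.

1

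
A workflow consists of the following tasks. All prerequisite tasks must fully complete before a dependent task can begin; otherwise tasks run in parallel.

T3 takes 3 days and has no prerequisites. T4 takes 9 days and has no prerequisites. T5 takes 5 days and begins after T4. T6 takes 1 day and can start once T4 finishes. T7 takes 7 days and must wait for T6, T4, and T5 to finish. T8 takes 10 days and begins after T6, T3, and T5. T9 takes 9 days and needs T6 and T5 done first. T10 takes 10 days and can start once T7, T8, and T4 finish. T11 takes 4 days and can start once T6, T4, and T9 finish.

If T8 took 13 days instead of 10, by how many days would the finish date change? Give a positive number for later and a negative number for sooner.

3

Actual critical path: T4→T5→T8→T10 = 9+5+10+10 = 34 ⇒ 34 days.
T8 lies on that path, so at 13 days the path becomes 37 days.
No other chain overtakes it, so the finish is 37 days.
Change in finish: 37 − 34 = +3 days.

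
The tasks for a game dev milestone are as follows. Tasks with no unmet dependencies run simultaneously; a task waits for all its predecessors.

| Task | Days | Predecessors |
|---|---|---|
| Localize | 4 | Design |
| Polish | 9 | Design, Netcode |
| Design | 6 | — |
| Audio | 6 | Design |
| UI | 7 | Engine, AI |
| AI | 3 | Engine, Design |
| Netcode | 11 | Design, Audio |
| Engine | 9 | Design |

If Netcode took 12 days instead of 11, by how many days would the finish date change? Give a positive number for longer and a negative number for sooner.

The binding path is Design→Audio→Netcode→Polish = 6+6+11+9 = 32; finish at 32 days.
Netcode is on the critical path; changing it to 12 makes that path 33 days.
The critical path is still Design→Audio→Netcode→Polish; finish is now 33 days.
Change in finish: 33 − 32 = +1 days.

1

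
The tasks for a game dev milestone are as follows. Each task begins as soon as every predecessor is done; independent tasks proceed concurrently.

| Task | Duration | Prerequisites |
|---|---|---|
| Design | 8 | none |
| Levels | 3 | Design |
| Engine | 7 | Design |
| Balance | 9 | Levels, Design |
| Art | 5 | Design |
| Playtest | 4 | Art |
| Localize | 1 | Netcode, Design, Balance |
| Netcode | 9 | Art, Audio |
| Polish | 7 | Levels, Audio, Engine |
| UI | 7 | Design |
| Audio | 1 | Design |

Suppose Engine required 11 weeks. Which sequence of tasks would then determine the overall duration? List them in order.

Baseline: Design→Art→Netcode→Localize = 8+5+9+1 = 23 → 23 weeks.
Engine is off the critical path — its longest chain is 22 weeks, giving 1 of slack.
The binding chain switches to Design→Engine→Polish = 8+11+7 = 26; finish 26 weeks.

Design, Engine, Polish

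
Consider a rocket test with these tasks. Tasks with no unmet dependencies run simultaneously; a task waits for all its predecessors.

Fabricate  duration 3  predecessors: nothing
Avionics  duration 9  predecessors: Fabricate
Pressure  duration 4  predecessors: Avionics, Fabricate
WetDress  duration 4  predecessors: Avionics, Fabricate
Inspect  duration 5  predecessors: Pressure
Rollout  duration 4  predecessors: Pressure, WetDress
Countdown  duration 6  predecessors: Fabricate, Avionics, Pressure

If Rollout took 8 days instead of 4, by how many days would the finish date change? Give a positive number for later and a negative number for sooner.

2

Critical path before the change: Fabricate→Avionics→Pressure→Countdown = 3+9+4+6 = 22 giving 22 days.
The longest path through Rollout is only 20 days, so Rollout has float 2.
New critical path: Fabricate→Avionics→Pressure→Rollout = 3+9+4+8 = 24 ⇒ 24 days.
Change in finish: 24 − 22 = +2 days.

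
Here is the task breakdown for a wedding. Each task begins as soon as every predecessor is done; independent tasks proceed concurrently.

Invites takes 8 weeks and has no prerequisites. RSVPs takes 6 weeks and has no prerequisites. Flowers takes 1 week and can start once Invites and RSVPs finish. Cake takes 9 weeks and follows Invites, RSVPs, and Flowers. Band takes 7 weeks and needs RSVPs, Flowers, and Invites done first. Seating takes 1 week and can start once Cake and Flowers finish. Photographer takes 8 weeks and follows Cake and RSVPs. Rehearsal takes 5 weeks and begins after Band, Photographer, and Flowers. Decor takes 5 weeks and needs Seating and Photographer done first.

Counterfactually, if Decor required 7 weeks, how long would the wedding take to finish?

The binding path is Invites→Flowers→Cake→Photographer→Decor = 8+1+9+8+5 = 31; finish at 31 weeks.
Since Decor is critical, the +2 change carries straight to that chain (now 33 weeks).
That remains the longest chain; total 33 weeks.

33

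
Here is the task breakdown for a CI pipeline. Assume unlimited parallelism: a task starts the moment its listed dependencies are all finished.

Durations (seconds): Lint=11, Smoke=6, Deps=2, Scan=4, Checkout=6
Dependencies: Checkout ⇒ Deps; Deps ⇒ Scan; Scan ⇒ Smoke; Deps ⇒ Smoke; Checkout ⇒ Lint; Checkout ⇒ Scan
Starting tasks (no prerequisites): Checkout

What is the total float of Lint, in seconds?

1

Critical path: Checkout→Deps→Scan→Smoke = 6+2+4+6 = 18, so the finish is 18 seconds.
Longest path through Lint: 17 seconds (earliest finish 17, latest finish 18).
Float = 18 − 17 = 1.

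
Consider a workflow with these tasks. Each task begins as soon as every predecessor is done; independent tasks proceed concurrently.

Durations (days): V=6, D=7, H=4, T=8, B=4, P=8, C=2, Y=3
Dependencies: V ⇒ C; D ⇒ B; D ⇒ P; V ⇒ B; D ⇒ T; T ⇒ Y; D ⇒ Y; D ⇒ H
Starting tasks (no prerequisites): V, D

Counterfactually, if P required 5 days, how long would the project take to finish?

Critical path before the change: D→T→Y = 7+8+3 = 18 giving 18 days.
P is off the critical path — its longest chain is 15 days, giving 3 of slack.
That remains the longest chain; total 18 days.

18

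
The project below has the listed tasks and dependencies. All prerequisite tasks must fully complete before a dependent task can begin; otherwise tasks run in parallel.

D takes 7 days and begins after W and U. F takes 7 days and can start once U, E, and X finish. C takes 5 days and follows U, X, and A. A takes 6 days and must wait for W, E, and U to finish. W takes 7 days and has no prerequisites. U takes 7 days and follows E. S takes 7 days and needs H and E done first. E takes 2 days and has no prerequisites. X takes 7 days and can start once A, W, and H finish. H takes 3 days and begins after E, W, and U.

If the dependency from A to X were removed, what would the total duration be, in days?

26

With the dependency in place, E→U→A→X→F = 2+7+6+7+7 = 29 sets the finish at 29 days.
Without A→X, X's earliest start moves from 15 to 12.
New critical path: E→U→H→X→F = 2+7+3+7+7 = 26 ⇒ 26 days.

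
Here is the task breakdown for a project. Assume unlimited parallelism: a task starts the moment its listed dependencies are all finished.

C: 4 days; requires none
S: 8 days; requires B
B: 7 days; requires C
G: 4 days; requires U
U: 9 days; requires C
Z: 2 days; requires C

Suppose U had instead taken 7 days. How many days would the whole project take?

19

Baseline: C→B→S = 4+7+8 = 19 → 19 days.
The longest path through U is only 17 days, so U has float 2.
No other chain overtakes it, so the finish is 19 days.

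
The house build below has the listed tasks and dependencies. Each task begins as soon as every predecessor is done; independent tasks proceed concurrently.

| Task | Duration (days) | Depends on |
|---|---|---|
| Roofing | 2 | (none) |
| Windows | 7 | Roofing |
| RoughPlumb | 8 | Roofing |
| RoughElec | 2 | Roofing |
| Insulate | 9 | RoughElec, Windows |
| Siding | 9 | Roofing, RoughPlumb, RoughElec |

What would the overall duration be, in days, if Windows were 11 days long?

22

Actual critical path: Roofing→RoughPlumb→Siding = 2+8+9 = 19 ⇒ 19 days.
Windows is off the critical path — its longest chain is 18 days, giving 1 of slack.
The binding chain switches to Roofing→Windows→Insulate = 2+11+9 = 22; finish 22 days.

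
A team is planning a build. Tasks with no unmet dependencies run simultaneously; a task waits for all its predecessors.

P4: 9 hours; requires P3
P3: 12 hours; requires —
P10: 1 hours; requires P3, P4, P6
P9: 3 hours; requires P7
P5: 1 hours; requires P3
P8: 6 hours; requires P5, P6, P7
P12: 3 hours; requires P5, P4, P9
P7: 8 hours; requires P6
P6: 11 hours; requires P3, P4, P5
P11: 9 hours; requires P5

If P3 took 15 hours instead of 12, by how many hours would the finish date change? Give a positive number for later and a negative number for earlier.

As given, the longest chain is P3→P4→P6→P7→P8 = 12+9+11+8+6 = 46, so the finish is 46 hours.
Since P3 is critical, the +3 change carries straight to that chain (now 49 hours).
No other chain overtakes it, so the finish is 49 hours.
Change in finish: 49 − 46 = +3 hours.

3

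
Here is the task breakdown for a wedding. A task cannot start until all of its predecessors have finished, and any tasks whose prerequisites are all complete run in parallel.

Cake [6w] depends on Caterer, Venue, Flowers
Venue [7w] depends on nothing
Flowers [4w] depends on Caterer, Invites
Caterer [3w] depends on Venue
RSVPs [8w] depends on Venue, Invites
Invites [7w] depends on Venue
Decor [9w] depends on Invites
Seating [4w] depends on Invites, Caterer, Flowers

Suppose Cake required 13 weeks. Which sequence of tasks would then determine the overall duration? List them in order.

Venue, Invites, Flowers, Cake

Baseline: Venue→Invites→Flowers→Cake = 7+7+4+6 = 24 → 24 weeks.
Cake is on the critical path; changing it to 13 makes that path 31 weeks.
That remains the longest chain; total 31 weeks.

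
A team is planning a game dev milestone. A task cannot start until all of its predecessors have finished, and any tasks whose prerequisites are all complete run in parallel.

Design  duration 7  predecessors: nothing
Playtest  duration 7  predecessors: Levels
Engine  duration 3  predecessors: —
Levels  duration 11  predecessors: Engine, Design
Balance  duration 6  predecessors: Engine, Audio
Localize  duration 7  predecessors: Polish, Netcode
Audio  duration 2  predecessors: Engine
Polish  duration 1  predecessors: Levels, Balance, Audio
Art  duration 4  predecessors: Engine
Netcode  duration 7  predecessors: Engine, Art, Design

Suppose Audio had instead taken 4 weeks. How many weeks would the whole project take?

As given, the longest chain is Design→Levels→Polish→Localize = 7+11+1+7 = 26, so the finish is 26 weeks.
Audio is off the critical path — its longest chain is 19 weeks, giving 7 of slack.
No other chain overtakes it, so the finish is 26 weeks.

26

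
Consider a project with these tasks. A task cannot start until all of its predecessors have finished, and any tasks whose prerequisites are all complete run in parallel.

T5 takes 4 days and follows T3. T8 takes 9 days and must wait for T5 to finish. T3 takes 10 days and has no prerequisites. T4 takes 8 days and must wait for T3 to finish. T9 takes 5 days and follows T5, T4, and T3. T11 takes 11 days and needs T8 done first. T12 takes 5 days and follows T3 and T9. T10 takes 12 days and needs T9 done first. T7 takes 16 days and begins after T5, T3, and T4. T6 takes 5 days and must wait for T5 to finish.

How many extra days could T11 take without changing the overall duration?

T3→T4→T9→T10 = 10+8+5+12 = 35 sets the makespan at 35 days.
The longest chain containing T11 totals 34 days.
So T11 can slip 35 − 34 = 1 day.

1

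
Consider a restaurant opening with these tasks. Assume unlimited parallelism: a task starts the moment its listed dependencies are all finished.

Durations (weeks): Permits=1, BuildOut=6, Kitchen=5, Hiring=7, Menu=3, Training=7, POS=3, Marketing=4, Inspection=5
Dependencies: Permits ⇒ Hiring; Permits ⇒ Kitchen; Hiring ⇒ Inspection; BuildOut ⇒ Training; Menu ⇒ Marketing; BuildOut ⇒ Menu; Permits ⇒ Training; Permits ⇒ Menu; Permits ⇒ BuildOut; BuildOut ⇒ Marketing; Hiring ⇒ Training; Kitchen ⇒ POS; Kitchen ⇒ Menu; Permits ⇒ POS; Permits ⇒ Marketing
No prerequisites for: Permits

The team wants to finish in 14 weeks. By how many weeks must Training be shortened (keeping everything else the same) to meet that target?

Current finish: 15 weeks; target: 14.
Training is on every critical path, so each week cut from Training cuts the finish by one (this holds down to a finish of 14).
Need 15 − 14 = 1 week off Training → Training becomes 6 weeks, finish becomes 14.

1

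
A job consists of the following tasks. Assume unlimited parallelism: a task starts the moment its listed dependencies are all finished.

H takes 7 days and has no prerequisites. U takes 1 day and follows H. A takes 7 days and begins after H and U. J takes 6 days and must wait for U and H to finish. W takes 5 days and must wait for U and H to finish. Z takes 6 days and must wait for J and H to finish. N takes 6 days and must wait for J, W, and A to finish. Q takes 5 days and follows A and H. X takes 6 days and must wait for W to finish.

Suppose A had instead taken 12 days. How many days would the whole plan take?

Baseline: H→U→A→N = 7+1+7+6 = 21 → 21 days.
Since A is critical, the +5 change carries straight to that chain (now 26 days).
That remains the longest chain; total 26 days.

26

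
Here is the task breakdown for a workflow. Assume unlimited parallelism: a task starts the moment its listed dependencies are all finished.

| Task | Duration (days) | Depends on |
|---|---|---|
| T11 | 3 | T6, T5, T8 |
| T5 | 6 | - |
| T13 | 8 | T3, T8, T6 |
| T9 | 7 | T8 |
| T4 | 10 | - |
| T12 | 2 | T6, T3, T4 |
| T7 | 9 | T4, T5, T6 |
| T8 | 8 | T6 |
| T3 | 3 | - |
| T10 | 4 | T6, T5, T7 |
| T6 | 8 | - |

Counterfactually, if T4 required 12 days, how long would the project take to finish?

As given, the longest chain is T6→T8→T13 = 8+8+8 = 24, so the finish is 24 days.
The longest path through T4 is only 23 days, so T4 has float 1.
New critical path: T4→T7→T10 = 12+9+4 = 25 ⇒ 25 days.

25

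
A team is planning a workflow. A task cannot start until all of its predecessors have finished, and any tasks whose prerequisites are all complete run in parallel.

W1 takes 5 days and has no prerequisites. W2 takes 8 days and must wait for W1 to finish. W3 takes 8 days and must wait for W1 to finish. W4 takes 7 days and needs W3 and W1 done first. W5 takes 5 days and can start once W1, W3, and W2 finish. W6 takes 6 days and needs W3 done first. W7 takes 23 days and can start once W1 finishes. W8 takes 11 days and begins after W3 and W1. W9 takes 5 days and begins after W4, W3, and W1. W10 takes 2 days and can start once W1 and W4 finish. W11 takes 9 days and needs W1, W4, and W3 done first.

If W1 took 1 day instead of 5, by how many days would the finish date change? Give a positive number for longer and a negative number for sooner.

-4

Baseline: W1→W3→W4→W11 = 5+8+7+9 = 29 → 29 days.
W1 is on the critical path; changing it to 1 makes that path 25 days.
That remains the longest chain; total 25 days.
Change in finish: 25 − 29 = -4 days.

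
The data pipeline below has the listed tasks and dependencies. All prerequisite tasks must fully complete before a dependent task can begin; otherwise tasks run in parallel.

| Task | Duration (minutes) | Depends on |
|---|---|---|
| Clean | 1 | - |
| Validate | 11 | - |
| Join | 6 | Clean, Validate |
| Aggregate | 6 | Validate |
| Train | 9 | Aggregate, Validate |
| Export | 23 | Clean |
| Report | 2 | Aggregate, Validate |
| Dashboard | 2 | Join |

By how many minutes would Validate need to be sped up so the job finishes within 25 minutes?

1

Current finish: 26 minutes; target: 25.
Validate is on every critical path, so each minute cut from Validate cuts the finish by one (this holds down to a finish of 24).
Need 26 − 25 = 1 minute off Validate → Validate becomes 10 minutes, finish becomes 25.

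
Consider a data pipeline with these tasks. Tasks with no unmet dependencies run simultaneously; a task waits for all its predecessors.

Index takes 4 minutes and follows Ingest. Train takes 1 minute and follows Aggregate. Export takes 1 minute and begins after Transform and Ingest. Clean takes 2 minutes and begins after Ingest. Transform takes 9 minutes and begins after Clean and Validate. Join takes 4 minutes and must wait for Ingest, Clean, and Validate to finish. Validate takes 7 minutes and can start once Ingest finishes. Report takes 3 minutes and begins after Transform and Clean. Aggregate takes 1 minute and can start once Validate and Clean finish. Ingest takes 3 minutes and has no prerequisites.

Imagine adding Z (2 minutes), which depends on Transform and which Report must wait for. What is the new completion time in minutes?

24

Originally the plan takes 22 minutes.
With Z inserted, Report now waits for max(Transform, Clean, Z).
New critical path: Ingest→Validate→Transform→Z→Report = 3+7+9+2+3 = 24 ⇒ 24 minutes.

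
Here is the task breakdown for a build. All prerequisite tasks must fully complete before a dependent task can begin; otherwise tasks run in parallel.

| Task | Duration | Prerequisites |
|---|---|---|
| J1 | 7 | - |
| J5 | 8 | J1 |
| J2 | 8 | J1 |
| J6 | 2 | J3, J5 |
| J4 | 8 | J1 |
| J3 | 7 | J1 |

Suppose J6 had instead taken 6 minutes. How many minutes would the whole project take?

Baseline: J1→J5→J6 = 7+8+2 = 17 → 17 minutes.
J6 lies on that path, so at 6 minutes the path becomes 21 minutes.
That remains the longest chain; total 21 minutes.

21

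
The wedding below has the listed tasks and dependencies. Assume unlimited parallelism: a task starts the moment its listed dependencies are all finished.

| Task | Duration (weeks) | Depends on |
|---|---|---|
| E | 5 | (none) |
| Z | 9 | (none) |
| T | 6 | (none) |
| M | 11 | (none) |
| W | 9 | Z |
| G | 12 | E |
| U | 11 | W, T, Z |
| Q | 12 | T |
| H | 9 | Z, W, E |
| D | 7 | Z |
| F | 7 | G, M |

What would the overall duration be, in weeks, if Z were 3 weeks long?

As given, the longest chain is Z→W→U = 9+9+11 = 29, so the finish is 29 weeks.
Since Z is critical, the -6 change carries straight to that chain (now 23 weeks).
The binding chain switches to E→G→F = 5+12+7 = 24; finish 24 weeks.

24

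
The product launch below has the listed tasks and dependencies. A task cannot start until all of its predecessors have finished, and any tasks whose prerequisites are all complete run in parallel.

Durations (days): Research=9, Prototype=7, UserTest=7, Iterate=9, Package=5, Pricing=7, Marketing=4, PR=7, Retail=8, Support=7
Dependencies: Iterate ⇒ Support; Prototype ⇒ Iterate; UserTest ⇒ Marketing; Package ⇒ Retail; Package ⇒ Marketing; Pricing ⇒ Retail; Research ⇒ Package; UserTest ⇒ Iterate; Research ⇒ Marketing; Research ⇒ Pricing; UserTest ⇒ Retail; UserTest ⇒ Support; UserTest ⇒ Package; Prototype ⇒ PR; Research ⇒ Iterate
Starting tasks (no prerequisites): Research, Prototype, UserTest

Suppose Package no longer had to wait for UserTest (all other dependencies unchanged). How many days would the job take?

With the dependency in place, Research→Iterate→Support = 9+9+7 = 25 sets the finish at 25 days.
Dropping UserTest→Package doesn't change Package's earliest start (9); another predecessor still binds.
After: Research→Iterate→Support = 9+9+7 = 25 → 25 days.

25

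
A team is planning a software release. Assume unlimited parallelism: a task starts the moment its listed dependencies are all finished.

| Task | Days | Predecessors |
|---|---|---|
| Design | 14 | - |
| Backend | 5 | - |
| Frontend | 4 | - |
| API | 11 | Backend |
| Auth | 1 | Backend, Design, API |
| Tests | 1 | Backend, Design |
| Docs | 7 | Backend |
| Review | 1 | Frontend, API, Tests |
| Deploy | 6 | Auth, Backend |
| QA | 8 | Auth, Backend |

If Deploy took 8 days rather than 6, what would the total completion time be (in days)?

Actual critical path: Backend→API→Auth→QA = 5+11+1+8 = 25 ⇒ 25 days.
Deploy has 2 days of float (longest path through it is 23).
The binding chain switches to Backend→API→Auth→Deploy = 5+11+1+8 = 25; finish 25 days.

25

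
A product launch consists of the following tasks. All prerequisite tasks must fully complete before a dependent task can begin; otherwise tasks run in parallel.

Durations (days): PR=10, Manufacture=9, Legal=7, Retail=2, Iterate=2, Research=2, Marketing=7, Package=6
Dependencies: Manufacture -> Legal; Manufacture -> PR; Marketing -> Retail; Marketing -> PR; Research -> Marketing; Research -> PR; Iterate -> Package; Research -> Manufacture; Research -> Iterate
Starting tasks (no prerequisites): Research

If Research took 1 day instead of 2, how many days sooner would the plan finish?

Critical path before the change: Research→Manufacture→PR = 2+9+10 = 21 giving 21 days.
Since Research is critical, the -1 change carries straight to that chain (now 20 days).
The critical path is still Research→Manufacture→PR; finish is now 20 days.
Change in finish: 20 − 21 = -1 days.

1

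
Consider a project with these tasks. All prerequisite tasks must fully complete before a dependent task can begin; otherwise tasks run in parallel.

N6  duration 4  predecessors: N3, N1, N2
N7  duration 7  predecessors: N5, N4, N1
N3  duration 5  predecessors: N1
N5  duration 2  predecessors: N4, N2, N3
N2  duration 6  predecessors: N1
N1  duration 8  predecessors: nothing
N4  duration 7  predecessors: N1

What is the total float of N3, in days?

The longest chain is N1→N4→N5→N7 = 8+7+2+7 = 24; overall finish 24 days.
The longest chain containing N3 totals 22 days.
So N3 can slip 15 − 13 = 2 days.

2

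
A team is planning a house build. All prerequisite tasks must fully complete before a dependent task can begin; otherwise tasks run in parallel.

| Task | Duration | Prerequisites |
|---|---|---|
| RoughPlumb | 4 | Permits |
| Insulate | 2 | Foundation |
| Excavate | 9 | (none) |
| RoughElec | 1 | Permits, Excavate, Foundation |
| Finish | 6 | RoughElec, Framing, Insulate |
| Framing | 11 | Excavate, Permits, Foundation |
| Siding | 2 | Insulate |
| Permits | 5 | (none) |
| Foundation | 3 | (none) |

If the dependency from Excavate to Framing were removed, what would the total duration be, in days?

With the dependency in place, Excavate→Framing→Finish = 9+11+6 = 26 sets the finish at 26 days.
Without Excavate→Framing, Framing's earliest start moves from 9 to 5.
New critical path: Permits→Framing→Finish = 5+11+6 = 22 ⇒ 22 days.

22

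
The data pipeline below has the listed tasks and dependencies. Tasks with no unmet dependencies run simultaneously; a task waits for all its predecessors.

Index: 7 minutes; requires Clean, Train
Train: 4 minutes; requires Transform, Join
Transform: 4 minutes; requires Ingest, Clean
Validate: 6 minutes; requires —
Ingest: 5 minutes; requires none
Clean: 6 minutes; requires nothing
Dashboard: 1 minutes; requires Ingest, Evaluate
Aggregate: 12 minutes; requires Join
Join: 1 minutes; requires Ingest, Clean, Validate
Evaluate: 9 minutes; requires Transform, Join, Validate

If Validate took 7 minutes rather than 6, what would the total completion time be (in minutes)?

Critical path before the change: Clean→Transform→Train→Index = 6+4+4+7 = 21 giving 21 minutes.
Validate is off the critical path — its longest chain is 19 minutes, giving 2 of slack.
No other chain overtakes it, so the finish is 21 minutes.

21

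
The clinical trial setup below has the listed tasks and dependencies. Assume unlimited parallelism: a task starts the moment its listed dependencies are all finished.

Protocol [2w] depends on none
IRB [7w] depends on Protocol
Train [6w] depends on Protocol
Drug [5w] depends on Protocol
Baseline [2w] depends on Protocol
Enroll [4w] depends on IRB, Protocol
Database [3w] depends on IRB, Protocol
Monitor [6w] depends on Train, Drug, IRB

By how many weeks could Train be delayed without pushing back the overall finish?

1

Critical path: Protocol→IRB→Monitor = 2+7+6 = 15, so the finish is 15 weeks.
Train finishes as early as 8 and must finish by 9.
So Train can slip 9 − 8 = 1 week.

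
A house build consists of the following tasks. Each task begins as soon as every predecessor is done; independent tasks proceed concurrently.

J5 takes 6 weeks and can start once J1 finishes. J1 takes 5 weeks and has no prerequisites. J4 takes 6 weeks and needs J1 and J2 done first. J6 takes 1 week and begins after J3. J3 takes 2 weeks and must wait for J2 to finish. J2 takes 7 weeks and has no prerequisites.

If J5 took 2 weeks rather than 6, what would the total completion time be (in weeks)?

13

Critical path before the change: J2→J4 = 7+6 = 13 giving 13 weeks.
The longest path through J5 is only 11 weeks, so J5 has float 2.
The critical path is still J2→J4; finish is now 13 weeks.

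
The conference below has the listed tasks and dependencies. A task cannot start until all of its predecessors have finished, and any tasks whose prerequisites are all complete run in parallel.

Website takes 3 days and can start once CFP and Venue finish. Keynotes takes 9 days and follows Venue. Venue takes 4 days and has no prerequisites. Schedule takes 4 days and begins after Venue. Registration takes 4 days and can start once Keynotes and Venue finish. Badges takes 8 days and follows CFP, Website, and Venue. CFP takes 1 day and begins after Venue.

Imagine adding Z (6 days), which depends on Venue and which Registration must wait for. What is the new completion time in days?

Originally the plan takes 17 days.
With Z inserted, Registration now waits for max(Keynotes, Venue, Z).
New critical path: Venue→Keynotes→Registration = 4+9+4 = 17 ⇒ 17 days.

17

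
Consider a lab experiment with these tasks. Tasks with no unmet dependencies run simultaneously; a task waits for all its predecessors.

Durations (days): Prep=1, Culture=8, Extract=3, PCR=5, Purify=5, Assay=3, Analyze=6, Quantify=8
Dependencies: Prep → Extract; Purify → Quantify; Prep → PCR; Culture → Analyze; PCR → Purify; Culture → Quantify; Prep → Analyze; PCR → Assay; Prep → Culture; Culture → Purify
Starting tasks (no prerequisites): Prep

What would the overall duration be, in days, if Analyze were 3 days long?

As given, the longest chain is Prep→Culture→Purify→Quantify = 1+8+5+8 = 22, so the finish is 22 days.
Analyze is off the critical path — its longest chain is 15 days, giving 7 of slack.
That remains the longest chain; total 22 days.

22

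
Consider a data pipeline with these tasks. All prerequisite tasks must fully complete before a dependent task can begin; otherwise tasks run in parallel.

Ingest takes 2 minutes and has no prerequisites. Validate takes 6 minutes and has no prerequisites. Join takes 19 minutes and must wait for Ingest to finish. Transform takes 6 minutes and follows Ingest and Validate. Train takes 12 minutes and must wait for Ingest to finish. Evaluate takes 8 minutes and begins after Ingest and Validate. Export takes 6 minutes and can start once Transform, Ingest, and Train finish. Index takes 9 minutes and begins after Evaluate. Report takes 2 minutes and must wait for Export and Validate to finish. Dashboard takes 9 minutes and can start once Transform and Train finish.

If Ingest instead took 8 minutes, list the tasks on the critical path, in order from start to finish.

Ingest, Train, Dashboard

The binding path is Ingest→Train→Dashboard = 2+12+9 = 23; finish at 23 minutes.
Since Ingest is critical, the +6 change carries straight to that chain (now 29 minutes).
That remains the longest chain; total 29 minutes.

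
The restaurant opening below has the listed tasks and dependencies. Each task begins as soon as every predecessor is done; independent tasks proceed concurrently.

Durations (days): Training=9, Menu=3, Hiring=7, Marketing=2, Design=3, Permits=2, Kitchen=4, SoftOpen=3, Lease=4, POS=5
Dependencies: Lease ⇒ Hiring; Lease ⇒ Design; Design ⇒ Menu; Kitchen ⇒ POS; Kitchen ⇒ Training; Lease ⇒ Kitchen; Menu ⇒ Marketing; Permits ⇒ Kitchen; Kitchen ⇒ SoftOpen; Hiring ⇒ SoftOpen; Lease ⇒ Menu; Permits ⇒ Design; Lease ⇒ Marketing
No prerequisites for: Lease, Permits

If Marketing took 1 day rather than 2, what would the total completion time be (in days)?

Actual critical path: Lease→Kitchen→Training = 4+4+9 = 17 ⇒ 17 days.
Marketing has 5 days of float (longest path through it is 12).
That remains the longest chain; total 17 days.

17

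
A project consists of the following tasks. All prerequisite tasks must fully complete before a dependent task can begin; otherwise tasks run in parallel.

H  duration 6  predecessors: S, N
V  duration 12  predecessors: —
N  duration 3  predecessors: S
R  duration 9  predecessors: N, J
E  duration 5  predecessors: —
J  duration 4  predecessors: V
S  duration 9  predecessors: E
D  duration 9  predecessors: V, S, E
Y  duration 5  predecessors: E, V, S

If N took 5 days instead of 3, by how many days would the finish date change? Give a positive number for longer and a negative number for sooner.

Baseline: E→S→N→R = 5+9+3+9 = 26 → 26 days.
Since N is critical, the +2 change carries straight to that chain (now 28 days).
The critical path is still E→S→N→R; finish is now 28 days.
Change in finish: 28 − 26 = +2 days.

2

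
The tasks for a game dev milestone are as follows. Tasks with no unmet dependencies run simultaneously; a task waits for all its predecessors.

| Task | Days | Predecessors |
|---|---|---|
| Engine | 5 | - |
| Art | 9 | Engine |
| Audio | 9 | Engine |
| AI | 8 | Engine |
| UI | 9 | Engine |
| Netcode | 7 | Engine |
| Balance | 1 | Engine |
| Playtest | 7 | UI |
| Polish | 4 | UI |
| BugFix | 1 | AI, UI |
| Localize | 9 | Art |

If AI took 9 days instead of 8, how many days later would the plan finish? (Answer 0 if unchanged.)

Actual critical path: Engine→Art→Localize = 5+9+9 = 23 ⇒ 23 days.
The longest path through AI is only 14 days, so AI has float 9.
That remains the longest chain; total 23 days.
Change in finish: 23 − 23 = +0 days.

0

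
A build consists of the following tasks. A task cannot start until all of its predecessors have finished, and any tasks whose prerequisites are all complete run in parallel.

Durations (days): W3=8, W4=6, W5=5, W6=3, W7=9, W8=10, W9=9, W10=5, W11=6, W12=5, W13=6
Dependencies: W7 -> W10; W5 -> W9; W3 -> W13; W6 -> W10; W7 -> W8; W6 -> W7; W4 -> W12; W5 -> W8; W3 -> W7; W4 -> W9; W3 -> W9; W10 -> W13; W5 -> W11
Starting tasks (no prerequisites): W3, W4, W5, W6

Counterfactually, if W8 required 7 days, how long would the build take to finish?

Actual critical path: W3→W7→W10→W13 = 8+9+5+6 = 28 ⇒ 28 days.
The longest path through W8 is only 27 days, so W8 has float 1.
That remains the longest chain; total 28 days.

28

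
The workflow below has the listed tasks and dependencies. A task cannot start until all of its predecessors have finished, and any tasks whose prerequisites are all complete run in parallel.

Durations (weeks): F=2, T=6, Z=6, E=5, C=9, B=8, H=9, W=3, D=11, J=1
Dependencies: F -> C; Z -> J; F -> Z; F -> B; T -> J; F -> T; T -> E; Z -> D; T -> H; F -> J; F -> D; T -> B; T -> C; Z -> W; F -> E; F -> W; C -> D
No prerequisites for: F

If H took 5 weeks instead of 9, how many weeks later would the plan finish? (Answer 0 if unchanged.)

0

The binding path is F→T→C→D = 2+6+9+11 = 28; finish at 28 weeks.
H has 11 weeks of float (longest path through it is 17).
That remains the longest chain; total 28 weeks.
Change in finish: 28 − 28 = +0 weeks.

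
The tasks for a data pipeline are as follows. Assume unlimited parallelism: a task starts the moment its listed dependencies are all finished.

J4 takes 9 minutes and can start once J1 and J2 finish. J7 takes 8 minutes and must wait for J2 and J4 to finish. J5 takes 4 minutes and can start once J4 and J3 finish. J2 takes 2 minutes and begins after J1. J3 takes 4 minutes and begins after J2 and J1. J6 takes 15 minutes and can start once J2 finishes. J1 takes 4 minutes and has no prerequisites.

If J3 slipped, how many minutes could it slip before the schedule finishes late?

9

J1→J2→J4→J7 = 4+2+9+8 = 23 sets the makespan at 23 minutes.
Longest path through J3: 14 minutes (earliest finish 10, latest finish 19).
So J3 can slip 19 − 10 = 9 minutes.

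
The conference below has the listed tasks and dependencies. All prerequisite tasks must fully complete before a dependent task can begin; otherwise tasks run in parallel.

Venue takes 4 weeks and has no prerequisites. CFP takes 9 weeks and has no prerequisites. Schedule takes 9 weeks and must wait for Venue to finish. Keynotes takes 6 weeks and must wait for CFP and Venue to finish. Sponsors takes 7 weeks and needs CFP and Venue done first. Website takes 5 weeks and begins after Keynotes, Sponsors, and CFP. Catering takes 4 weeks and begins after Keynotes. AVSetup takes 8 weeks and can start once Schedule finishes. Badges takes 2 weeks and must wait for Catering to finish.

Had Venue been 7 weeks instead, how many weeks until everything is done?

Actual critical path: Venue→Schedule→AVSetup = 4+9+8 = 21 ⇒ 21 weeks.
Venue is on the critical path; changing it to 7 makes that path 24 weeks.
No other chain overtakes it, so the finish is 24 weeks.

24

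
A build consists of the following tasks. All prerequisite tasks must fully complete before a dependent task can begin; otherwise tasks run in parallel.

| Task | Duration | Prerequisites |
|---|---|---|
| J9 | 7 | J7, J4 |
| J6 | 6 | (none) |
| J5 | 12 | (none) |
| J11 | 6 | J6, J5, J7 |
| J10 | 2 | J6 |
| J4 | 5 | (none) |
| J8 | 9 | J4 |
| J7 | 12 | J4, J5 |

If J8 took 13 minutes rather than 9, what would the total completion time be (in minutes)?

31

The binding path is J5→J7→J9 = 12+12+7 = 31; finish at 31 minutes.
J8 is off the critical path — its longest chain is 14 minutes, giving 17 of slack.
The critical path is still J5→J7→J9; finish is now 31 minutes.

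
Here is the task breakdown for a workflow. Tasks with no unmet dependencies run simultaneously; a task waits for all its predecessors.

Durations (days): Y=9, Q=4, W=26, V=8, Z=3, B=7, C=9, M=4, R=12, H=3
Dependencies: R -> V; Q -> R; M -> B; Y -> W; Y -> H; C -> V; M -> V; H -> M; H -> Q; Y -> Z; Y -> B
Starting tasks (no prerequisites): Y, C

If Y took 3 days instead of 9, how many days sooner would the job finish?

The binding path is Y→H→Q→R→V = 9+3+4+12+8 = 36; finish at 36 days.
Y lies on that path, so at 3 days the path becomes 30 days.
The critical path is still Y→H→Q→R→V; finish is now 30 days.
Change in finish: 30 − 36 = -6 days.

6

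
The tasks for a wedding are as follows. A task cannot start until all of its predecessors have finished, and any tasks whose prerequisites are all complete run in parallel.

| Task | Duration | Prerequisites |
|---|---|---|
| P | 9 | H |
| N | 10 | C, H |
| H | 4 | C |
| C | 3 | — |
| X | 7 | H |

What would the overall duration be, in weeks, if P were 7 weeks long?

As given, the longest chain is C→H→N = 3+4+10 = 17, so the finish is 17 weeks.
P is off the critical path — its longest chain is 16 weeks, giving 1 of slack.
The critical path is still C→H→N; finish is now 17 weeks.

17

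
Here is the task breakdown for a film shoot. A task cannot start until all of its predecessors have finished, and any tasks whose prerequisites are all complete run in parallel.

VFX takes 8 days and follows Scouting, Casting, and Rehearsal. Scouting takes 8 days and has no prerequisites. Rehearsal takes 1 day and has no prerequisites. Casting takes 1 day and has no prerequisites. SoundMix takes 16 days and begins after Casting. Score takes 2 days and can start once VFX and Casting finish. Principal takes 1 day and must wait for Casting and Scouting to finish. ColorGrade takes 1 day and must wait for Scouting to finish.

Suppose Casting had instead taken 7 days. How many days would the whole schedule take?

23

The binding path is Scouting→VFX→Score = 8+8+2 = 18; finish at 18 days.
Casting is off the critical path — its longest chain is 17 days, giving 1 of slack.
Now Casting→SoundMix = 7+16 = 23 is longest, so the finish becomes 23 days.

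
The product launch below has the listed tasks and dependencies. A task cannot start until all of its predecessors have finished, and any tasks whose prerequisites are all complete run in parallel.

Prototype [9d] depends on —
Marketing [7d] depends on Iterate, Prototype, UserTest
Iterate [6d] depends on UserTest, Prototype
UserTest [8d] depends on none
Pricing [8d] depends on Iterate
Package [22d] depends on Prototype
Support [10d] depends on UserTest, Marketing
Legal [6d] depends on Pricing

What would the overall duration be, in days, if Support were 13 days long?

35

Baseline: Prototype→Iterate→Marketing→Support = 9+6+7+10 = 32 → 32 days.
Support is on the critical path; changing it to 13 makes that path 35 days.
No other chain overtakes it, so the finish is 35 days.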